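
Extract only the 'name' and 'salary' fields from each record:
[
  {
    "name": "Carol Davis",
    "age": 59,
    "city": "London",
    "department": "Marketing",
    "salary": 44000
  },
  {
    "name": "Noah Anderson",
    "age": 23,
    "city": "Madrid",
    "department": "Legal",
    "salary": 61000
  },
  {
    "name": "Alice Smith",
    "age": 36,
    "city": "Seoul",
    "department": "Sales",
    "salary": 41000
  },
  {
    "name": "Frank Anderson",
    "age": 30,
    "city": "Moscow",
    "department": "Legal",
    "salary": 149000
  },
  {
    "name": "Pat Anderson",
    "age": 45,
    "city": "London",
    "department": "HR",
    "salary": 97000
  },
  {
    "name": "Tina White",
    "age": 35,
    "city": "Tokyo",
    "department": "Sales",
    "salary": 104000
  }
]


Original: 6 records with fields: name, age, city, department, salary
Keep: ['name', 'salary']
Drop: ['age', 'city', 'department']
Result: 6 records, 2 fields each

[
  {
    "name": "Carol Davis",
    "salary": 44000
  },
  {
    "name": "Noah Anderson",
    "salary": 61000
  },
  {
    "name": "Alice Smith",
    "salary": 41000
  },
  {
    "name": "Frank Anderson",
    "salary": 149000
  },
  {
    "name": "Pat Anderson",
    "salary": 97000
  },
  {
    "name": "Tina White",
    "salary": 104000
  }
]


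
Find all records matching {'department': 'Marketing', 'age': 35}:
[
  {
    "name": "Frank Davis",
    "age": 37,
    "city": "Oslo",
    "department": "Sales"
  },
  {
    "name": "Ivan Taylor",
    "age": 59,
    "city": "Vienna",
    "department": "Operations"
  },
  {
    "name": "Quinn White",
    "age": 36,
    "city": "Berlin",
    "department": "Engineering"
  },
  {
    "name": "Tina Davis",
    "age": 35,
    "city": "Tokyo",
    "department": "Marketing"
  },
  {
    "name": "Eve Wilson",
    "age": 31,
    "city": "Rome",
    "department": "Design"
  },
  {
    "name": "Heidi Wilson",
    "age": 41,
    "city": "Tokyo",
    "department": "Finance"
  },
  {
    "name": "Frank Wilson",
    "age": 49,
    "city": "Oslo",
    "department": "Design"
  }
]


Search criteria: {'department': 'Marketing', 'age': 35}

Checking 7 records:
  Frank Davis: {department: Sales, age: 37}
  Ivan Taylor: {department: Operations, age: 59}
  Quinn White: {department: Engineering, age: 36}
  Tina Davis: {department: Marketing, age: 35} <-- MATCH
  Eve Wilson: {department: Design, age: 31}
  Heidi Wilson: {department: Finance, age: 41}
  Frank Wilson: {department: Design, age: 49}

Matches: ["Tina Davis"]

["Tina Davis"]


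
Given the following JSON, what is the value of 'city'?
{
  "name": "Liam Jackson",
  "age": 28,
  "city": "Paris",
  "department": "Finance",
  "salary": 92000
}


Looking up field 'city'
Value: Paris

Paris


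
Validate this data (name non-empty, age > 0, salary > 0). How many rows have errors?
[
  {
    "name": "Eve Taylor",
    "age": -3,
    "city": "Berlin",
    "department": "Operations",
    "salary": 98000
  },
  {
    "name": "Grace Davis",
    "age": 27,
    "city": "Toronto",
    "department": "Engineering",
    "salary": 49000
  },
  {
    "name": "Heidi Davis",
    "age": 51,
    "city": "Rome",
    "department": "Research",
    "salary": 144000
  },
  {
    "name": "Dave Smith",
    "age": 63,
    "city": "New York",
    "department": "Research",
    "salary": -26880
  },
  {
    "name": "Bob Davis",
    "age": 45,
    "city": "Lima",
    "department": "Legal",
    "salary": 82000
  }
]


Validating 5 records:
Rules: name non-empty, age > 0, salary > 0

  Row 1 (Eve Taylor): negative age: -3
  Row 2 (Grace Davis): OK
  Row 3 (Heidi Davis): OK
  Row 4 (Dave Smith): negative salary: -26880
  Row 5 (Bob Davis): OK

Total errors: 2

2 errors


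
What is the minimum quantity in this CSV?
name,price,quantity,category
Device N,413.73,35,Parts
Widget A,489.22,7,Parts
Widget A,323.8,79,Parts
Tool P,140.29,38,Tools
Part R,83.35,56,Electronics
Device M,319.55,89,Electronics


Computing minimum quantity:
Values: [35, 7, 79, 38, 56, 89]
Min = 7

7


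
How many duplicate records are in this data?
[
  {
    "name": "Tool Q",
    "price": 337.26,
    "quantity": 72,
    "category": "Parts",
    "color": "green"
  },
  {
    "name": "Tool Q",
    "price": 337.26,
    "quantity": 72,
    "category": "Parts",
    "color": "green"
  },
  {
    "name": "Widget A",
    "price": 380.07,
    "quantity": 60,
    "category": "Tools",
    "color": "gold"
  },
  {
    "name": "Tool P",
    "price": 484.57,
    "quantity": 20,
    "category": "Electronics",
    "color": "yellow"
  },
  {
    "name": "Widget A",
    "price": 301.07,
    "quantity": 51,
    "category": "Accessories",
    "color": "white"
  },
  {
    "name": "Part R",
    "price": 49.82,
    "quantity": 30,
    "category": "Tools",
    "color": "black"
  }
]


Checking 6 records for duplicates:

  Row 1: Tool Q ($337.26, qty 72)
  Row 2: Tool Q ($337.26, qty 72) <-- DUPLICATE
  Row 3: Widget A ($380.07, qty 60)
  Row 4: Tool P ($484.57, qty 20)
  Row 5: Widget A ($301.07, qty 51)
  Row 6: Part R ($49.82, qty 30)

Duplicates found: 1
Unique records: 5

1 duplicates, 5 unique


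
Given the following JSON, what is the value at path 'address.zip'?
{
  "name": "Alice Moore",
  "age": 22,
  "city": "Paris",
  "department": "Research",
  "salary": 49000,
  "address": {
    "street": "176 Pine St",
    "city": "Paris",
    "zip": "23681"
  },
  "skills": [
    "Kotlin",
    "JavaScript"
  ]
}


Query: address.zip
Path: address -> zip
Value: 23681

23681


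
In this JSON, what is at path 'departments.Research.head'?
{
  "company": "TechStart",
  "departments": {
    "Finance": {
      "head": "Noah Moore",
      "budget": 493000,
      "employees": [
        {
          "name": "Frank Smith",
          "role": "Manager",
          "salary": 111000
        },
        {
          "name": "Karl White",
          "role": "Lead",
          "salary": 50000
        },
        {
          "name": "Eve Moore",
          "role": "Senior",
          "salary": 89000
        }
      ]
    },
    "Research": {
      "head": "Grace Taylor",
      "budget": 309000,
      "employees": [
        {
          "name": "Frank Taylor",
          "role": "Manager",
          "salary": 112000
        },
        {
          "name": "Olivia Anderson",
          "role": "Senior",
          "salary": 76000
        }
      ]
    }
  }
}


Path: departments.Research.head

Navigate:
  -> departments
  -> Research
  -> head = 'Grace Taylor'

Grace Taylor


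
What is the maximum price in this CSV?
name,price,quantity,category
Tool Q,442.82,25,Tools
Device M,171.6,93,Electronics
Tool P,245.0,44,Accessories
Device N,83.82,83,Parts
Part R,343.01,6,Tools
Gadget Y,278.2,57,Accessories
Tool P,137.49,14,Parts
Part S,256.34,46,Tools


Computing maximum price:
Values: [442.82, 171.6, 245.0, 83.82, 343.01, 278.2, 137.49, 256.34]
Max = 442.82

442.82


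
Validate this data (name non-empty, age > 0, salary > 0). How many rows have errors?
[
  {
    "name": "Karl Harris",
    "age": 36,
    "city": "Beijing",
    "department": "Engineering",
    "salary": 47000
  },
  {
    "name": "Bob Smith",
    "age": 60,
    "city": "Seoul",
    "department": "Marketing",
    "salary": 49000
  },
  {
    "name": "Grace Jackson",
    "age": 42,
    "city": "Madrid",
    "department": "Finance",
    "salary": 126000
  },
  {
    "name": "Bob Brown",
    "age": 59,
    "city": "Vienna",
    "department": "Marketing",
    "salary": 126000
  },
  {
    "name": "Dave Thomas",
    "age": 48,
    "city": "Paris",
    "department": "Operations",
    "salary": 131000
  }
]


Validating 5 records:
Rules: name non-empty, age > 0, salary > 0

  Row 1 (Karl Harris): OK
  Row 2 (Bob Smith): OK
  Row 3 (Grace Jackson): OK
  Row 4 (Bob Brown): OK
  Row 5 (Dave Thomas): OK

Total errors: 0

0 errors


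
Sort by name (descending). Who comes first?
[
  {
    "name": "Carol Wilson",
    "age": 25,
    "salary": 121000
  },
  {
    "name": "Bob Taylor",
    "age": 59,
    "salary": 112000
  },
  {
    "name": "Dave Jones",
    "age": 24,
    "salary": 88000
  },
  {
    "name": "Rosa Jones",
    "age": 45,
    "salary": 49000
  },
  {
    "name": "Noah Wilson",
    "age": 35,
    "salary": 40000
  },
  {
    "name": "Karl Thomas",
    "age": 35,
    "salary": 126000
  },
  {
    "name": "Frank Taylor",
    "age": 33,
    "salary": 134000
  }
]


Sort by: name (descending)

Sorted order:
  1. Rosa Jones (name = Rosa Jones)
  2. Noah Wilson (name = Noah Wilson)
  3. Karl Thomas (name = Karl Thomas)
  4. Frank Taylor (name = Frank Taylor)
  5. Dave Jones (name = Dave Jones)
  6. Carol Wilson (name = Carol Wilson)
  7. Bob Taylor (name = Bob Taylor)

First: Rosa Jones

Rosa Jones


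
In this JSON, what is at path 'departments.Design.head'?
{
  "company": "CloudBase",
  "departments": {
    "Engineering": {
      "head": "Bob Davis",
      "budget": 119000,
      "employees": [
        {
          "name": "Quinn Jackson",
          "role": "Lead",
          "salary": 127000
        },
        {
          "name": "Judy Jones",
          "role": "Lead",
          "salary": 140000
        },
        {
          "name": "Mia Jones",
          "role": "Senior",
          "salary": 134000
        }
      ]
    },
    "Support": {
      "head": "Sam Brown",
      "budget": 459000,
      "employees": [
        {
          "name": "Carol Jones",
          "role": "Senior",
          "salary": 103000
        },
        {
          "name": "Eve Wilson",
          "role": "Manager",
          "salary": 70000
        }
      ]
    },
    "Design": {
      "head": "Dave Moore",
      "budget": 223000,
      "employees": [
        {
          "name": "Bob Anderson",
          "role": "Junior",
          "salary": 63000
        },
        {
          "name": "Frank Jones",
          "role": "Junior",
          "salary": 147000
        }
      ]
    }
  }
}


Path: departments.Design.head

Navigate:
  -> departments
  -> Design
  -> head = 'Dave Moore'

Dave Moore


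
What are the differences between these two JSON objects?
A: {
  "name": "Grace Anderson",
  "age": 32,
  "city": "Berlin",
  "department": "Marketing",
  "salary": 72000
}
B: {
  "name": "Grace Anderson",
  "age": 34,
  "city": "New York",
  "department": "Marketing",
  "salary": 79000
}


Comparing each field (in key order):
  name: same
  age: DIFFERENT
  city: DIFFERENT
  department: same
  salary: DIFFERENT
Differences:
  age: 32 -> 34
  city: Berlin -> New York
  salary: 72000 -> 79000

3 field(s) changed

3 changes: age, city, salary


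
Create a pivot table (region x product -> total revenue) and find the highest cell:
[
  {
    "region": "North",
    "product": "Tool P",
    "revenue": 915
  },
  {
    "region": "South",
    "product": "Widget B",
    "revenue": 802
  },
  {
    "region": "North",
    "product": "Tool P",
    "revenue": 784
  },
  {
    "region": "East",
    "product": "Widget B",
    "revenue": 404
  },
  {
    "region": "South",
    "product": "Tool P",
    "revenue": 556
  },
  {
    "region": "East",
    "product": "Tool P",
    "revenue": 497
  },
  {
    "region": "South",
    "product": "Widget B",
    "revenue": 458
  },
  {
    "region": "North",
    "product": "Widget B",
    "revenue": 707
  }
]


Pivot: region (rows) x product (columns) -> total revenue

     Tool P        Widget B    
East           497           404  
North         1699           707  
South          556          1260  

Highest: North / Tool P = $1699

North / Tool P = $1699


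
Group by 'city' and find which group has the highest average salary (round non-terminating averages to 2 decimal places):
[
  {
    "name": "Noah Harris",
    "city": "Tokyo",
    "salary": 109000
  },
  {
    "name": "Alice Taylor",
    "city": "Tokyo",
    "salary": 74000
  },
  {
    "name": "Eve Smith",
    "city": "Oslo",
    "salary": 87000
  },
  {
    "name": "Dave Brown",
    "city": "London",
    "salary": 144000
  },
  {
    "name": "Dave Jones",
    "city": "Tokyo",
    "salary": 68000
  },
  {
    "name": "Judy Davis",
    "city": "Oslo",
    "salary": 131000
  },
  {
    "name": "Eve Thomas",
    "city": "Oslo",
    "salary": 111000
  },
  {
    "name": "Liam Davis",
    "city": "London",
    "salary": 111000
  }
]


Group by: city

Groups:
  London: 2 people, avg salary = 255000/2 = $127500
  Oslo: 3 people, avg salary = 329000/3 ≈ $109666.67
  Tokyo: 3 people, avg salary = 251000/3 ≈ $83666.67

Highest average salary: London ($127500)

London ($127500)


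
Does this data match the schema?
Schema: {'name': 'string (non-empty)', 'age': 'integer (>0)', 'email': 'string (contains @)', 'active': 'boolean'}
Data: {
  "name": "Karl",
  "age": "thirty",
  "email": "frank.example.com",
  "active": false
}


Validating each field against schema:
  name: OK (non-empty string)
  age: FAIL ("thirty" is not an integer)
  email: FAIL ("frank.example.com" does not contain @)
  active: OK (boolean)

Result: INVALID (2 errors: age, email)

INVALID (2 errors: age, email)


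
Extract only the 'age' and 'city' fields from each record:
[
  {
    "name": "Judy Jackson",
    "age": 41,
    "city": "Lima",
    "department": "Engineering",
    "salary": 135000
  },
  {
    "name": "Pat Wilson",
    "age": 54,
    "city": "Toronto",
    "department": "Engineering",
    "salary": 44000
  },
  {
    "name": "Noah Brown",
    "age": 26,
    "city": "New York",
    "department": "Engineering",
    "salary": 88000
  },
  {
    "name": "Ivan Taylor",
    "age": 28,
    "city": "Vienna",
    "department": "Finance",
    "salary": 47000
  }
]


Original: 4 records with fields: name, age, city, department, salary
Keep: ['age', 'city']
Drop: ['name', 'department', 'salary']
Result: 4 records, 2 fields each

[
  {
    "age": 41,
    "city": "Lima"
  },
  {
    "age": 54,
    "city": "Toronto"
  },
  {
    "age": 26,
    "city": "New York"
  },
  {
    "age": 28,
    "city": "Vienna"
  }
]


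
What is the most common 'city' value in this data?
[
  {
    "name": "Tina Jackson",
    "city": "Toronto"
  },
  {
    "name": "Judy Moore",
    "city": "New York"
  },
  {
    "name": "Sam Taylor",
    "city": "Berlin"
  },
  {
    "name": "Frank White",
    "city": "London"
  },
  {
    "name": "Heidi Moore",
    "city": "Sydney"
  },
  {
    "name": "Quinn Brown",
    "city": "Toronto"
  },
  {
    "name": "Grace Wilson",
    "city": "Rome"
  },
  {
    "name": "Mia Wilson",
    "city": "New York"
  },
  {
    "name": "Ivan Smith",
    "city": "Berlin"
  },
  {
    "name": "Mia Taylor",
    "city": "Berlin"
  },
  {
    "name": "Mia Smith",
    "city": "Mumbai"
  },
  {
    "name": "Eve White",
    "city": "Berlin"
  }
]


Counting 'city' values across 12 records:

  Berlin: 4 ####
  Toronto: 2 ##
  New York: 2 ##
  London: 1 #
  Sydney: 1 #
  Rome: 1 #
  Mumbai: 1 #

Most common: Berlin (4 times)

Berlin (4 times)


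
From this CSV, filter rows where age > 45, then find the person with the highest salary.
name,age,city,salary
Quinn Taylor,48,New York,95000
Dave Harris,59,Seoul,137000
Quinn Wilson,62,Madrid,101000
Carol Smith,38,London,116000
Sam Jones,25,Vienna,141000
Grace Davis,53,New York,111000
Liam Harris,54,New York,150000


Filter: age > 45
Sort by: salary (descending)

Filtered records (5):
  Liam Harris, age 54, salary $150000
  Dave Harris, age 59, salary $137000
  Grace Davis, age 53, salary $111000
  Quinn Wilson, age 62, salary $101000
  Quinn Taylor, age 48, salary $95000

Highest salary: Liam Harris ($150000)

Liam Harris


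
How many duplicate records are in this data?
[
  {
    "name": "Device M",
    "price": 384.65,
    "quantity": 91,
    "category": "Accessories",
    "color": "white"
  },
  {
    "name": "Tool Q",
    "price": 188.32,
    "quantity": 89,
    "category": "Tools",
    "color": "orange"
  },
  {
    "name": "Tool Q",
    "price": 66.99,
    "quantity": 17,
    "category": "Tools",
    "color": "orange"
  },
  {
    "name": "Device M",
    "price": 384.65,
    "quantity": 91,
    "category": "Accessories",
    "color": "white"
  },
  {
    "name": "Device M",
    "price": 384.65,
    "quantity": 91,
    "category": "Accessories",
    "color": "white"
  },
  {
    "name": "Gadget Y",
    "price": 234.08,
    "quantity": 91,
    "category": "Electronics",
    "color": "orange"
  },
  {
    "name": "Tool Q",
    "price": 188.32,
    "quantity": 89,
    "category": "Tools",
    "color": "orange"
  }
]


Checking 7 records for duplicates:

  Row 1: Device M ($384.65, qty 91)
  Row 2: Tool Q ($188.32, qty 89)
  Row 3: Tool Q ($66.99, qty 17)
  Row 4: Device M ($384.65, qty 91) <-- DUPLICATE
  Row 5: Device M ($384.65, qty 91) <-- DUPLICATE
  Row 6: Gadget Y ($234.08, qty 91)
  Row 7: Tool Q ($188.32, qty 89) <-- DUPLICATE

Duplicates found: 3
Unique records: 4

3 duplicates, 4 unique


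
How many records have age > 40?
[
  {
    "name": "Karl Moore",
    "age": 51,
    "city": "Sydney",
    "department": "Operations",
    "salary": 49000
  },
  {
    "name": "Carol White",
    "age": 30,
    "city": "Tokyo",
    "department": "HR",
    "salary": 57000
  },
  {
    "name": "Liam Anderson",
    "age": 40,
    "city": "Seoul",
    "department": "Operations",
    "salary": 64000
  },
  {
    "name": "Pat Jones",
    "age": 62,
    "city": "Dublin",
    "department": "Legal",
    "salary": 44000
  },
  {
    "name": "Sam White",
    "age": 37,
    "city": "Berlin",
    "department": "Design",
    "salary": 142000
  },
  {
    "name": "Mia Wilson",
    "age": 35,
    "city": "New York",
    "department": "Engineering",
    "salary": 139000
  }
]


Data: 6 records
Condition: age > 40

Checking each record:
  Karl Moore: 51 MATCH
  Carol White: 30
  Liam Anderson: 40
  Pat Jones: 62 MATCH
  Sam White: 37
  Mia Wilson: 35

Count: 2

2


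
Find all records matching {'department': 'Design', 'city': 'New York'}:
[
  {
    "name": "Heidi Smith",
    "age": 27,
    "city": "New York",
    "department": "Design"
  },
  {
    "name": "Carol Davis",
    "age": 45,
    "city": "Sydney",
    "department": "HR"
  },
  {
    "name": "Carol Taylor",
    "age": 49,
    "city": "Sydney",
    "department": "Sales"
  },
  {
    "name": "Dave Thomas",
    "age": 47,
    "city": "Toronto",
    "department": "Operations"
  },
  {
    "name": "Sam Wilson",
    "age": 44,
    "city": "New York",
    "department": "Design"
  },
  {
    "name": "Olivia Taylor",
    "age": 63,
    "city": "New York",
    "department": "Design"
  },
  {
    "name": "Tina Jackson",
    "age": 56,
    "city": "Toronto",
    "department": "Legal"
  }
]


Search criteria: {'department': 'Design', 'city': 'New York'}

Checking 7 records:
  Heidi Smith: {department: Design, city: New York} <-- MATCH
  Carol Davis: {department: HR, city: Sydney}
  Carol Taylor: {department: Sales, city: Sydney}
  Dave Thomas: {department: Operations, city: Toronto}
  Sam Wilson: {department: Design, city: New York} <-- MATCH
  Olivia Taylor: {department: Design, city: New York} <-- MATCH
  Tina Jackson: {department: Legal, city: Toronto}

Matches: ["Heidi Smith", "Sam Wilson", "Olivia Taylor"]

["Heidi Smith", "Sam Wilson", "Olivia Taylor"]


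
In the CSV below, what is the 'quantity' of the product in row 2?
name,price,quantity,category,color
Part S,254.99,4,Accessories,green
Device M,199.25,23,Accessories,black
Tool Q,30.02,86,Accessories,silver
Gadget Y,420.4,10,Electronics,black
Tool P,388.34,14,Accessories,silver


Query: Row 2 ('Device M'), column 'quantity'
Value: 23

23


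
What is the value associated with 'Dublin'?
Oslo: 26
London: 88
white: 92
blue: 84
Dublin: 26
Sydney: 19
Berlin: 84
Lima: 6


Looking up key 'Dublin'
Value: 26

26


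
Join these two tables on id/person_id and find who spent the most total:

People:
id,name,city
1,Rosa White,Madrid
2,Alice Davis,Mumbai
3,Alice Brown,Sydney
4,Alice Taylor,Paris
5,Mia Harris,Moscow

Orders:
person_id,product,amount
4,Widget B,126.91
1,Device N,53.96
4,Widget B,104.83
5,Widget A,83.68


Join on: people.id = orders.person_id

Joined rows:
  Alice Taylor (Paris) bought Widget B for $126.91
  Rosa White (Madrid) bought Device N for $53.96
  Alice Taylor (Paris) bought Widget B for $104.83
  Mia Harris (Moscow) bought Widget A for $83.68

Total per person:
  Alice Taylor: $231.74
  Mia Harris: $83.68
  Rosa White: $53.96

Top spender: Alice Taylor ($231.74)

Alice Taylor ($231.74)


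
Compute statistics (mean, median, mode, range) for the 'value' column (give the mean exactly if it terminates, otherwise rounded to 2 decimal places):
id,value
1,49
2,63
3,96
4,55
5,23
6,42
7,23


Data: [49, 63, 96, 55, 23, 42, 23]
Count: 7
Sum: 351
Mean: 351/7 ≈ 50.14 (rounded to 2 decimal places)
Sorted: [23, 23, 42, 49, 55, 63, 96]
Median: 49.0
Mode: 23 (2 times)
Range: 96 - 23 = 73
Min: 23, Max: 96

mean≈50.14, median=49.0, mode=23, range=73


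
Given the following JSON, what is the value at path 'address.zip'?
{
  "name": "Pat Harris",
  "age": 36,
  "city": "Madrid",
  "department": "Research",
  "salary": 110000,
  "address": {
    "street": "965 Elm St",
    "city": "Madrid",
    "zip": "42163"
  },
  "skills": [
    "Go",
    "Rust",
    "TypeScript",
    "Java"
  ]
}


Query: address.zip
Path: address -> zip
Value: 42163

42163


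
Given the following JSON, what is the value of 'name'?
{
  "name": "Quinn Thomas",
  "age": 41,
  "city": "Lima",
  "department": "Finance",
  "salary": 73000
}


Looking up field 'name'
Value: Quinn Thomas

Quinn Thomas


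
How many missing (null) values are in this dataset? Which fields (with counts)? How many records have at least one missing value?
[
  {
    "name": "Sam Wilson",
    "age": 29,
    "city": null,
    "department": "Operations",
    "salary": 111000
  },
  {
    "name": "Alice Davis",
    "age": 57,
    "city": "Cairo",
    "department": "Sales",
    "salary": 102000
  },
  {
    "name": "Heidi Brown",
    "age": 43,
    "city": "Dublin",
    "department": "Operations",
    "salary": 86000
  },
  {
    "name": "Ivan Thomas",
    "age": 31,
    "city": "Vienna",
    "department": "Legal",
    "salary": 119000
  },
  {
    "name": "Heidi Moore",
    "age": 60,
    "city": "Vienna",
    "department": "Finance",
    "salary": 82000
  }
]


Checking for missing (null) values in 5 records:

  Sam Wilson: city
  Alice Davis: complete
  Heidi Brown: complete
  Ivan Thomas: complete
  Heidi Moore: complete

Per field:
  name: 0 missing
  age: 0 missing
  city: 1 missing
  department: 0 missing
  salary: 0 missing

Total missing values: 1
Records with any missing: 1

1 missing values (city: 1); 1 incomplete records


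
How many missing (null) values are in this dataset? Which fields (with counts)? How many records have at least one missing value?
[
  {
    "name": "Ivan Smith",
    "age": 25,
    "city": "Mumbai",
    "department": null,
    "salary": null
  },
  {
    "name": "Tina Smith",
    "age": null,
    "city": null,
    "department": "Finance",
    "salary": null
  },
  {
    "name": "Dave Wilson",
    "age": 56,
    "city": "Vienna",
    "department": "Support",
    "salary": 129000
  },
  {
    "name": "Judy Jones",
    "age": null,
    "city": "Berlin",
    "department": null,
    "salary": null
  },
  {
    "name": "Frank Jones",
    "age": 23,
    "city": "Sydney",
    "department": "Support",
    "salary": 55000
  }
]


Checking for missing (null) values in 5 records:

  Ivan Smith: department, salary
  Tina Smith: age, city, salary
  Dave Wilson: complete
  Judy Jones: age, department, salary
  Frank Jones: complete

Per field:
  name: 0 missing
  age: 2 missing
  city: 1 missing
  department: 2 missing
  salary: 3 missing

Total missing values: 8
Records with any missing: 3

8 missing values (age: 2, city: 1, department: 2, salary: 3); 3 incomplete records


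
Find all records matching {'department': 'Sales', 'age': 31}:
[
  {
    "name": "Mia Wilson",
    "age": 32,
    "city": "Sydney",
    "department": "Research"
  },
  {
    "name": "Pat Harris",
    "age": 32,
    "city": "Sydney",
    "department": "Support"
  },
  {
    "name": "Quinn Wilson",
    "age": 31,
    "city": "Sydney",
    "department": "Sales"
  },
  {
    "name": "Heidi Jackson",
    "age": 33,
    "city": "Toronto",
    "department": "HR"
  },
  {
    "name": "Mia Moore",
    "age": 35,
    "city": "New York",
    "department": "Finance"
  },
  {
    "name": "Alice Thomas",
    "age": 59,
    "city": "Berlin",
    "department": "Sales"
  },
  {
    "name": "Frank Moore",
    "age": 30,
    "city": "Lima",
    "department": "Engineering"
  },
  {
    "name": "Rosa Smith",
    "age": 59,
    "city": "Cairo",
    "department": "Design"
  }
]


Search criteria: {'department': 'Sales', 'age': 31}

Checking 8 records:
  Mia Wilson: {department: Research, age: 32}
  Pat Harris: {department: Support, age: 32}
  Quinn Wilson: {department: Sales, age: 31} <-- MATCH
  Heidi Jackson: {department: HR, age: 33}
  Mia Moore: {department: Finance, age: 35}
  Alice Thomas: {department: Sales, age: 59}
  Frank Moore: {department: Engineering, age: 30}
  Rosa Smith: {department: Design, age: 59}

Matches: ["Quinn Wilson"]

["Quinn Wilson"]


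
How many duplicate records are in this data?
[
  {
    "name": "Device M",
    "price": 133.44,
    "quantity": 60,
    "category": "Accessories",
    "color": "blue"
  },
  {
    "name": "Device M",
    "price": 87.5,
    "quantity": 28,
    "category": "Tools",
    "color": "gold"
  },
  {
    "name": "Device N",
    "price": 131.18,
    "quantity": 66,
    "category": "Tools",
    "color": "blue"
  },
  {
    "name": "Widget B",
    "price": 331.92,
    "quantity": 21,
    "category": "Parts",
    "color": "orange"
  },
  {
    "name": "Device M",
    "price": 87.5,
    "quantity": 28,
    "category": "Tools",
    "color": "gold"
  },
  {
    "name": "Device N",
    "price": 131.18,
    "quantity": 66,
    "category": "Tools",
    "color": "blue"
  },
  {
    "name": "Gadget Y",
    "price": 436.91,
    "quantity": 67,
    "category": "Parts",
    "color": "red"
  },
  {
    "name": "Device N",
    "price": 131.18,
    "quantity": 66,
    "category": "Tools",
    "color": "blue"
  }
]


Checking 8 records for duplicates:

  Row 1: Device M ($133.44, qty 60)
  Row 2: Device M ($87.5, qty 28)
  Row 3: Device N ($131.18, qty 66)
  Row 4: Widget B ($331.92, qty 21)
  Row 5: Device M ($87.5, qty 28) <-- DUPLICATE
  Row 6: Device N ($131.18, qty 66) <-- DUPLICATE
  Row 7: Gadget Y ($436.91, qty 67)
  Row 8: Device N ($131.18, qty 66) <-- DUPLICATE

Duplicates found: 3
Unique records: 5

3 duplicates, 5 unique


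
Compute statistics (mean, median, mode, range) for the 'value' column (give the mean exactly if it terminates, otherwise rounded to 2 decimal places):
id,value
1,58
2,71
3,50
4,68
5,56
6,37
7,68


Data: [58, 71, 50, 68, 56, 37, 68]
Count: 7
Sum: 408
Mean: 408/7 ≈ 58.29 (rounded to 2 decimal places)
Sorted: [37, 50, 56, 58, 68, 68, 71]
Median: 58.0
Mode: 68 (2 times)
Range: 71 - 37 = 34
Min: 37, Max: 71

mean≈58.29, median=58.0, mode=68, range=34


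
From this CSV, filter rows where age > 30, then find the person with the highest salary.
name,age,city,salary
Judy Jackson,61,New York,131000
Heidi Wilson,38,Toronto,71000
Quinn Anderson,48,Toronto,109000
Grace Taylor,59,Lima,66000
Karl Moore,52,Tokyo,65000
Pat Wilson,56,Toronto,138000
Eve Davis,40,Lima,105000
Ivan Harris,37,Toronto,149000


Filter: age > 30
Sort by: salary (descending)

Filtered records (8):
  Ivan Harris, age 37, salary $149000
  Pat Wilson, age 56, salary $138000
  Judy Jackson, age 61, salary $131000
  Quinn Anderson, age 48, salary $109000
  Eve Davis, age 40, salary $105000
  Heidi Wilson, age 38, salary $71000
  Grace Taylor, age 59, salary $66000
  Karl Moore, age 52, salary $65000

Highest salary: Ivan Harris ($149000)

Ivan Harris


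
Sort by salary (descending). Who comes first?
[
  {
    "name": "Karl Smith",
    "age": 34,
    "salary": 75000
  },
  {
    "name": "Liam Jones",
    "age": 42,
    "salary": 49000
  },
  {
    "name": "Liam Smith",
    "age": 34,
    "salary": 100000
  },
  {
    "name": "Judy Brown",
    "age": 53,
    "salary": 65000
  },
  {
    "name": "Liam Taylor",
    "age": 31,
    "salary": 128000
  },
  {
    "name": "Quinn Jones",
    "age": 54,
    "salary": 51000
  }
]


Sort by: salary (descending)

Sorted order:
  1. Liam Taylor (salary = 128000)
  2. Liam Smith (salary = 100000)
  3. Karl Smith (salary = 75000)
  4. Judy Brown (salary = 65000)
  5. Quinn Jones (salary = 51000)
  6. Liam Jones (salary = 49000)

First: Liam Taylor

Liam Taylor


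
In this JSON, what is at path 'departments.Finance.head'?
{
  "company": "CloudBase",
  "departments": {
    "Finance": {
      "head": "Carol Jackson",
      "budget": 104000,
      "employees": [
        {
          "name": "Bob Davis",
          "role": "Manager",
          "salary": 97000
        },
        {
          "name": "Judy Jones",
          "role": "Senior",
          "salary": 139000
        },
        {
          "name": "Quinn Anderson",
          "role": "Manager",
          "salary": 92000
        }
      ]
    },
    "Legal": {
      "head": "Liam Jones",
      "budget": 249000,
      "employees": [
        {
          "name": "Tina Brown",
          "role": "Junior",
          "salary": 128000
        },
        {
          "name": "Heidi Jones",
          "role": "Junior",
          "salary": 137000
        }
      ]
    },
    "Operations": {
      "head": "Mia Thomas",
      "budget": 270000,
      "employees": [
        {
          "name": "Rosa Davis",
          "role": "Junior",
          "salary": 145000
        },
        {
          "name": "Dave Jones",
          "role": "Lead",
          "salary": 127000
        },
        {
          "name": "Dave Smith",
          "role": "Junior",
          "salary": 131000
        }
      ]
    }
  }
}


Path: departments.Finance.head

Navigate:
  -> departments
  -> Finance
  -> head = 'Carol Jackson'

Carol Jackson


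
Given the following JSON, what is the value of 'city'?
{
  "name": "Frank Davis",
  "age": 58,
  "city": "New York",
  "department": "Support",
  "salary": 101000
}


Looking up field 'city'
Value: New York

New York


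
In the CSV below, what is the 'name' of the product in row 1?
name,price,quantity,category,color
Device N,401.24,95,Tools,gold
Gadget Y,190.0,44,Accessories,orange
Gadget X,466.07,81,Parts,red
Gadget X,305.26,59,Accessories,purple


Query: Row 1 ('Device N'), column 'name'
Value: Device N

Device N


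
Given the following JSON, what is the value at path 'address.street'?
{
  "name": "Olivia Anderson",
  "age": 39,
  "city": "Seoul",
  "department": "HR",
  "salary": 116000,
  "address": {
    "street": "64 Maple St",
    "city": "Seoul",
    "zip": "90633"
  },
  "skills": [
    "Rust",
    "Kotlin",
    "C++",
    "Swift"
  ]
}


Query: address.street
Path: address -> street
Value: 64 Maple St

64 Maple St


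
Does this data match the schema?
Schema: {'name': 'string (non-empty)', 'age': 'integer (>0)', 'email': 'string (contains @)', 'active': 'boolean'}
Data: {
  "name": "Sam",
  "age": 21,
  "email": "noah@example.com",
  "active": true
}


Validating each field against schema:
  name: OK (non-empty string)
  age: OK (positive integer)
  email: OK (string with @)
  active: OK (boolean)

Result: VALID

VALID


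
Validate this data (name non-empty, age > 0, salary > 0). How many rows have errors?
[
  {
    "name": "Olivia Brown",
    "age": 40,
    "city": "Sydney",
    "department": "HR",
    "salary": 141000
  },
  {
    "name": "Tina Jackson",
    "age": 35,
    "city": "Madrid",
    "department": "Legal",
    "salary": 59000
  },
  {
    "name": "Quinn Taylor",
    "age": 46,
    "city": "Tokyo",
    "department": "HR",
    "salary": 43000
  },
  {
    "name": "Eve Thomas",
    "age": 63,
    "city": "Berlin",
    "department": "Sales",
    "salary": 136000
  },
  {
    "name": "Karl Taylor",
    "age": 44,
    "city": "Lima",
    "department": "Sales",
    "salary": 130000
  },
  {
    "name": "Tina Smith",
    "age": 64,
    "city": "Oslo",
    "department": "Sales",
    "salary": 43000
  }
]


Validating 6 records:
Rules: name non-empty, age > 0, salary > 0

  Row 1 (Olivia Brown): OK
  Row 2 (Tina Jackson): OK
  Row 3 (Quinn Taylor): OK
  Row 4 (Eve Thomas): OK
  Row 5 (Karl Taylor): OK
  Row 6 (Tina Smith): OK

Total errors: 0

0 errors


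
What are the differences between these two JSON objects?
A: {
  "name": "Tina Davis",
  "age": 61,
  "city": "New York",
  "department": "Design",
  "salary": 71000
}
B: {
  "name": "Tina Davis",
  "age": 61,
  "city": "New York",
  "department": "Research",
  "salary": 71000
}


Comparing each field (in key order):
  name: same
  age: same
  city: same
  department: DIFFERENT
  salary: same
Differences:
  department: Design -> Research

1 field(s) changed

1 change: department


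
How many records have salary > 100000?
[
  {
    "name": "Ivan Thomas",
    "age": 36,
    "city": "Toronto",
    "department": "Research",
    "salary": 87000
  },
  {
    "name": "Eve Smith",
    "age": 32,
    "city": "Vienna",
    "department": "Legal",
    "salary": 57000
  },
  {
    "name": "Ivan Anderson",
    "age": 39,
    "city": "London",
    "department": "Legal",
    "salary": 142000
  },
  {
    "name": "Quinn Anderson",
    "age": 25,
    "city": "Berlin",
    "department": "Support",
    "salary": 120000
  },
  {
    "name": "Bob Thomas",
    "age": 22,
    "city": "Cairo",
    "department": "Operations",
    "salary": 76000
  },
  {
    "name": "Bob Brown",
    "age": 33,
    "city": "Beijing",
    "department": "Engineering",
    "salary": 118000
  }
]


Data: 6 records
Condition: salary > 100000

Checking each record:
  Ivan Thomas: 87000
  Eve Smith: 57000
  Ivan Anderson: 142000 MATCH
  Quinn Anderson: 120000 MATCH
  Bob Thomas: 76000
  Bob Brown: 118000 MATCH

Count: 3

3


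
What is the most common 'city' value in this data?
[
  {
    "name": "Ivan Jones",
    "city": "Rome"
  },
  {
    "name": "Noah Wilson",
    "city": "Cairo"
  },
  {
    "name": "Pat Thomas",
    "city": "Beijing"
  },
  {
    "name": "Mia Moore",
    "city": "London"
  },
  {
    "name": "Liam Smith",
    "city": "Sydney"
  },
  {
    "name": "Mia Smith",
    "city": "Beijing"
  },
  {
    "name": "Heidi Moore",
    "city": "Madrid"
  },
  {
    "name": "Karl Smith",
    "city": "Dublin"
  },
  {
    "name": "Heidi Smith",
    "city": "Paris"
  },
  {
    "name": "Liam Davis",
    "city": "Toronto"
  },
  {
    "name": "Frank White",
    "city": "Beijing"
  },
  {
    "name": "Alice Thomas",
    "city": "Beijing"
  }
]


Counting 'city' values across 12 records:

  Beijing: 4 ####
  Rome: 1 #
  Cairo: 1 #
  London: 1 #
  Sydney: 1 #
  Madrid: 1 #
  Dublin: 1 #
  Paris: 1 #
  Toronto: 1 #

Most common: Beijing (4 times)

Beijing (4 times)


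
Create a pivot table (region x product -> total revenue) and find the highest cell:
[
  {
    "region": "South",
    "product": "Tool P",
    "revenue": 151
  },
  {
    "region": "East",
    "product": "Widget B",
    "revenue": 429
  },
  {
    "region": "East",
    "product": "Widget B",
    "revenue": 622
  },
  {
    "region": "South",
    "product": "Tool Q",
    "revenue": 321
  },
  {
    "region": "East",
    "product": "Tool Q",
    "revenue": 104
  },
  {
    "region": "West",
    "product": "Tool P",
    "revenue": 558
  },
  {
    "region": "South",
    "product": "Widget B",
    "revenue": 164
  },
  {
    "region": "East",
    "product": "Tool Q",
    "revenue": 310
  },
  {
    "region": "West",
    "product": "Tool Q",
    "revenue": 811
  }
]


Pivot: region (rows) x product (columns) -> total revenue

     Tool P        Tool Q        Widget B    
East             0           414          1051  
South          151           321           164  
West           558           811             0  

Highest: East / Widget B = $1051

East / Widget B = $1051


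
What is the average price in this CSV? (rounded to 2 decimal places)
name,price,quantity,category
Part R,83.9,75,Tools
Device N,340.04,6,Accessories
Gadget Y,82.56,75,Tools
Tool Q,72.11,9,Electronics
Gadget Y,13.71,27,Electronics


Computing average price:
Values: [83.9, 340.04, 82.56, 72.11, 13.71]
Sum = 592.32
Count = 5
Average = 592.32/5 = 118.464 exactly -> 118.46 (rounded half-up to 2 decimal places)

118.46


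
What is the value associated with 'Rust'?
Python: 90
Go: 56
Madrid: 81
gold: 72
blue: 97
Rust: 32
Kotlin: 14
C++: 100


Looking up key 'Rust'
Value: 32

32


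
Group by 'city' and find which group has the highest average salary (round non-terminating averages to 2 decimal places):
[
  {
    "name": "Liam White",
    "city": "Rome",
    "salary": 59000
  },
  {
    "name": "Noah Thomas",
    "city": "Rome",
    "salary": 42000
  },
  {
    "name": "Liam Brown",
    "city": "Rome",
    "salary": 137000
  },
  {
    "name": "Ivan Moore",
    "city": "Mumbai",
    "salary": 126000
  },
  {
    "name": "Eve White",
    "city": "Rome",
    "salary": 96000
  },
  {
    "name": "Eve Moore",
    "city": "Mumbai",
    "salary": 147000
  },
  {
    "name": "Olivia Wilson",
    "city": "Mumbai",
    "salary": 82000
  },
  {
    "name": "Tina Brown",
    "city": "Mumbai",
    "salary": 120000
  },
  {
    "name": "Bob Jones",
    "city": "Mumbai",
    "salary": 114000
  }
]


Group by: city

Groups:
  Mumbai: 5 people, avg salary = 589000/5 = $117800
  Rome: 4 people, avg salary = 334000/4 = $83500

Highest average salary: Mumbai ($117800)

Mumbai ($117800)


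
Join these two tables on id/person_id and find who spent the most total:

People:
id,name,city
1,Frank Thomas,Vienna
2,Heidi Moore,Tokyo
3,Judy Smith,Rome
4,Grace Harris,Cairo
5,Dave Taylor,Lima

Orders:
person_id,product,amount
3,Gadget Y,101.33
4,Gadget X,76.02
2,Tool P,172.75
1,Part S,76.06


Join on: people.id = orders.person_id

Joined rows:
  Judy Smith (Rome) bought Gadget Y for $101.33
  Grace Harris (Cairo) bought Gadget X for $76.02
  Heidi Moore (Tokyo) bought Tool P for $172.75
  Frank Thomas (Vienna) bought Part S for $76.06

Total per person:
  Heidi Moore: $172.75
  Judy Smith: $101.33
  Frank Thomas: $76.06
  Grace Harris: $76.02

Top spender: Heidi Moore ($172.75)

Heidi Moore ($172.75)


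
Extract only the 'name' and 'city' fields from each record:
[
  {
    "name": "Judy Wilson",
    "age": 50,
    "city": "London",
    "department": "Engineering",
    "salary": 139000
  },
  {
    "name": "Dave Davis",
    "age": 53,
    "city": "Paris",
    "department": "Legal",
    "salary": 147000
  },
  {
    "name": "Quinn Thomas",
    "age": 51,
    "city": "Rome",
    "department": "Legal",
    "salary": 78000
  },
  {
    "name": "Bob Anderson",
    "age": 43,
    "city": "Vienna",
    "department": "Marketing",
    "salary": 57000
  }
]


Original: 4 records with fields: name, age, city, department, salary
Keep: ['name', 'city']
Drop: ['age', 'department', 'salary']
Result: 4 records, 2 fields each

[
  {
    "name": "Judy Wilson",
    "city": "London"
  },
  {
    "name": "Dave Davis",
    "city": "Paris"
  },
  {
    "name": "Quinn Thomas",
    "city": "Rome"
  },
  {
    "name": "Bob Anderson",
    "city": "Vienna"
  }
]


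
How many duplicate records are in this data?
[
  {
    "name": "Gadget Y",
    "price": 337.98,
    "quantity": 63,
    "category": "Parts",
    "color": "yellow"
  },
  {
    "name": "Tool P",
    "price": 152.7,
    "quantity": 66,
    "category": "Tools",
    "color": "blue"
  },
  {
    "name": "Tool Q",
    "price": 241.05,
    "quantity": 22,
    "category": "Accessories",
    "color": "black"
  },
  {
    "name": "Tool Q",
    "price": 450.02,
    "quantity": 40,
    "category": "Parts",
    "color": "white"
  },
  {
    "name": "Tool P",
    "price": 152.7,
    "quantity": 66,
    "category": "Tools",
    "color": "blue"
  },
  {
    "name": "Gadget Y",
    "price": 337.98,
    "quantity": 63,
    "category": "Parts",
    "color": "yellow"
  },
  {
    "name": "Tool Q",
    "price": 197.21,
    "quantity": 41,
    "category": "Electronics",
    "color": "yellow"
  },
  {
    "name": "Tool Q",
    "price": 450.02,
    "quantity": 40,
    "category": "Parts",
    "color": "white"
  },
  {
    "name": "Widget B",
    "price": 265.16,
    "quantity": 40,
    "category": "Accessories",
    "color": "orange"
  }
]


Checking 9 records for duplicates:

  Row 1: Gadget Y ($337.98, qty 63)
  Row 2: Tool P ($152.7, qty 66)
  Row 3: Tool Q ($241.05, qty 22)
  Row 4: Tool Q ($450.02, qty 40)
  Row 5: Tool P ($152.7, qty 66) <-- DUPLICATE
  Row 6: Gadget Y ($337.98, qty 63) <-- DUPLICATE
  Row 7: Tool Q ($197.21, qty 41)
  Row 8: Tool Q ($450.02, qty 40) <-- DUPLICATE
  Row 9: Widget B ($265.16, qty 40)

Duplicates found: 3
Unique records: 6

3 duplicates, 6 unique
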